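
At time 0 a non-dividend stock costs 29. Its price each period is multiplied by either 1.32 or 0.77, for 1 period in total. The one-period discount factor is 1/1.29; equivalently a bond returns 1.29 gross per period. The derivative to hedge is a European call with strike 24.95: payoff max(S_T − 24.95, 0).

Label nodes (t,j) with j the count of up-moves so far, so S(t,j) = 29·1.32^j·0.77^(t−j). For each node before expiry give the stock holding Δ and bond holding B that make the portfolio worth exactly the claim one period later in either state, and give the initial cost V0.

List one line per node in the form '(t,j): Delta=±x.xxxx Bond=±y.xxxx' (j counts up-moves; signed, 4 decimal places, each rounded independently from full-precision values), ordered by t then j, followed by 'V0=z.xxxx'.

(0,0): Delta=0.8357 Bond=-14.4667
V0=9.7697

Since d<R<u, set p* = (R−d)/(u−d) = 0.9455; price each node as the discounted p*-expectation of its children.
Payoff layer (t=1): V(1,0)=0.0000, V(1,1)=13.3300
  t=0,j=0: stock 29.0000 → up 38.2800 (V=13.3300), down 22.3300 (V=0.0000). Price 9.7697; hedge Δ=0.8357, bond B=-14.4667.
Check: Δ(0,0)·S0 + B(0,0) = 9.7697 = V0.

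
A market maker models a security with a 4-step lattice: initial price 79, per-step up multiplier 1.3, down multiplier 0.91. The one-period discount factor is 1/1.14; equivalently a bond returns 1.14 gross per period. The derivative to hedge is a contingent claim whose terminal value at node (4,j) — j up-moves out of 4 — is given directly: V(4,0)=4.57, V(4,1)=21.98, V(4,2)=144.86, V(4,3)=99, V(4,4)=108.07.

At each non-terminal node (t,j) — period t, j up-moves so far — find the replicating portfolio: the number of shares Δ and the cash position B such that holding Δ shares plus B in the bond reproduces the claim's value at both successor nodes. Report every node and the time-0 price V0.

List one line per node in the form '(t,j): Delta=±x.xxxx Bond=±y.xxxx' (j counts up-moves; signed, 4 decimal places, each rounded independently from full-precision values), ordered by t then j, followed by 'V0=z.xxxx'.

(0,0): Delta=0.4387 Bond=25.1368
(1,0): Delta=1.2746 Bond=-31.4369
(1,1): Delta=0.0316 Bond=70.4598
(2,0): Delta=2.7371 Bond=-131.5173
(2,1): Delta=0.5624 Bond=30.7214
(2,2): Delta=-0.2268 Bond=114.8304
(3,0): Delta=0.7499 Bond=-31.6257
(3,1): Delta=3.7048 Bond=-232.2281
(3,2): Delta=-0.9679 Bond=220.9357
(3,3): Delta=0.1340 Bond=68.2778
V0=59.7905

Risk-neutral probability p* = (R−d)/(u−d) = (1.14−0.91)/(1.3−0.91) = 0.5897.
Terminal values V(4,·): V(4,0)=4.5700, V(4,1)=21.9800, V(4,2)=144.8600, V(4,3)=99.0000, V(4,4)=108.0700
  t=3,j=0: stock 59.5321 → up 77.3917 (V=21.9800), down 54.1742 (V=4.5700). Price 13.0153; hedge Δ=0.7499, bond B=-31.6257.
  t=3,j=1: stock 85.0459 → up 110.5596 (V=144.8600), down 77.3917 (V=21.9800). Price 82.8489; hedge Δ=3.7048, bond B=-232.2281.
  t=3,j=2: stock 121.4941 → up 157.9423 (V=99.0000), down 110.5596 (V=144.8600). Price 103.3459; hedge Δ=-0.9679, bond B=220.9357.
  t=3,j=3: stock 173.5630 → up 225.6319 (V=108.0700), down 157.9423 (V=99.0000). Price 91.5342; hedge Δ=0.1340, bond B=68.2778.
  t=2,j=0: stock 65.4199 → up 85.0459 (V=82.8489), down 59.5321 (V=13.0153). Price 47.5431; hedge Δ=2.7371, bond B=-131.5173.
  t=2,j=1: stock 93.4570 → up 121.4941 (V=103.3459), down 85.0459 (V=82.8489). Price 83.2780; hedge Δ=0.5624, bond B=30.7214.
  t=2,j=2: stock 133.5100 → up 173.5630 (V=91.5342), down 121.4941 (V=103.3459). Price 84.5439; hedge Δ=-0.2268, bond B=114.8304.
  t=1,j=0: stock 71.8900 → up 93.4570 (V=83.2780), down 65.4199 (V=47.5431). Price 60.1908; hedge Δ=1.2746, bond B=-31.4369.
  t=1,j=1: stock 102.7000 → up 133.5100 (V=84.5439), down 93.4570 (V=83.2780). Price 73.7057; hedge Δ=0.0316, bond B=70.4598.
  t=0,j=0: stock 79.0000 → up 102.7000 (V=73.7057), down 71.8900 (V=60.1908). Price 59.7905; hedge Δ=0.4387, bond B=25.1368.
Each (Δ,B) replicates both successor values, so the strategy is self-financing and V0 is arbitrage-free.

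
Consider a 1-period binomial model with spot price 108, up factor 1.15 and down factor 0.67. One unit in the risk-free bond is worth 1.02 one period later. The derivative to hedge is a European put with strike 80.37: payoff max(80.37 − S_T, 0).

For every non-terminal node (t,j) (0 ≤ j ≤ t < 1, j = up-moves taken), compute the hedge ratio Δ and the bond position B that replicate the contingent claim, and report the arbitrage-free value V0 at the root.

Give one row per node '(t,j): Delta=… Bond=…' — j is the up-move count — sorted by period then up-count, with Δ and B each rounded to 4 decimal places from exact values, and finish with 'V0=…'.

(0,0): Delta=-0.1545 Bond=18.8143
V0=2.1268

Risk-neutral probability p* = (R−d)/(u−d) = (1.02−0.67)/(1.15−0.67) = 0.7292.
At expiry t=1: V(1,0)=8.0100, V(1,1)=0.0000
Node (0,0) S=108.0000: V=(p*·0.0000+(1−p*)·8.0100)/1.02=2.1268; Δ=(0.0000−8.0100)/(124.2000−72.3600)=-0.1545; B=V−Δ·S=18.8143
Self-financing check: at every node Δ·S+B equals the discounted successor values.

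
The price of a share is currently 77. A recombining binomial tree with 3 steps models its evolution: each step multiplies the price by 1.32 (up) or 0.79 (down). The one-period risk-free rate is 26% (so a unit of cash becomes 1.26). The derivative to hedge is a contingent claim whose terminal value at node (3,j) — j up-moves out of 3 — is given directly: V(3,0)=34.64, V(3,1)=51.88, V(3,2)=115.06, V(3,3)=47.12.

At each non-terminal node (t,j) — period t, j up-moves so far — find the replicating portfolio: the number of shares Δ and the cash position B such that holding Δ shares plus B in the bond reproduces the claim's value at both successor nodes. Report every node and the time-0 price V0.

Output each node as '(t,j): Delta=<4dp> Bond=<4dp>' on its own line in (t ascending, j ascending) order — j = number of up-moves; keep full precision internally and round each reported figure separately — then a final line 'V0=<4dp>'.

(0,0): Delta=-0.6254 Bond=80.8568
(1,0): Delta=1.4273 Bond=-22.9866
(1,1): Delta=-0.7823 Bond=117.8200
(2,0): Delta=0.6769 Bond=7.0973
(2,1): Delta=1.4846 Bond=-33.5666
(2,2): Delta=-0.9555 Bond=171.6897
V0=32.6986

Under the risk-neutral measure, an up-move has probability p* = (R−d)/(u−d) = 0.8868 and values discount at R = 1.26.
Terminal values V(3,·): V(3,0)=34.6400, V(3,1)=51.8800, V(3,2)=115.0600, V(3,3)=47.1200
(2,0): S=48.0557. Δ = (V_up−V_dn)/(S_up−S_dn) = (51.8800−34.6400)/(63.4335−37.9640) = 0.6769. V = [p*·51.8800 + (1−p*)·34.6400]/1.26 = 39.6256. B = V − Δ·S = 7.0973.
(2,1): S=80.2956. Δ = (V_up−V_dn)/(S_up−S_dn) = (115.0600−51.8800)/(105.9902−63.4335) = 1.4846. V = [p*·115.0600 + (1−p*)·51.8800]/1.26 = 85.6409. B = V − Δ·S = -33.5666.
(2,2): S=134.1648. Δ = (V_up−V_dn)/(S_up−S_dn) = (47.1200−115.0600)/(177.0975−105.9902) = -0.9555. V = [p*·47.1200 + (1−p*)·115.0600]/1.26 = 43.5010. B = V − Δ·S = 171.6897.
(1,0): S=60.8300. Δ = (V_up−V_dn)/(S_up−S_dn) = (85.6409−39.6256)/(80.2956−48.0557) = 1.4273. V = [p*·85.6409 + (1−p*)·39.6256]/1.26 = 63.8346. B = V − Δ·S = -22.9866.
(1,1): S=101.6400. Δ = (V_up−V_dn)/(S_up−S_dn) = (43.5010−85.6409)/(134.1648−80.2956) = -0.7823. V = [p*·43.5010 + (1−p*)·85.6409]/1.26 = 38.3108. B = V − Δ·S = 117.8200.
(0,0): S=77.0000. Δ = (V_up−V_dn)/(S_up−S_dn) = (38.3108−63.8346)/(101.6400−60.8300) = -0.6254. V = [p*·38.3108 + (1−p*)·63.8346]/1.26 = 32.6986. B = V − Δ·S = 80.8568.
Each (Δ,B) replicates both successor values, so the strategy is self-financing and V0 is arbitrage-free.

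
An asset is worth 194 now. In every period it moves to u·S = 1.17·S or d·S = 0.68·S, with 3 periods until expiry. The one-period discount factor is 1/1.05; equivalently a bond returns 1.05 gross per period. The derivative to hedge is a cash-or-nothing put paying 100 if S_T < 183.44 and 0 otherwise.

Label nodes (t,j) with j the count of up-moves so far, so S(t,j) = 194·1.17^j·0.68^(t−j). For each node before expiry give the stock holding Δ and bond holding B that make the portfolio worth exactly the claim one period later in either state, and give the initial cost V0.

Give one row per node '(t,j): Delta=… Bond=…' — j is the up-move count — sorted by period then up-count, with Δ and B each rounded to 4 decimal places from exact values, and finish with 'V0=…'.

Under the risk-neutral measure, an up-move has probability p* = (R−d)/(u−d) = 0.7551 and values discount at R = 1.05.
At expiry t=3: V(3,0)=100.0000, V(3,1)=100.0000, V(3,2)=100.0000, V(3,3)=0.0000
(2,0): S=89.7056. Δ = (V_up−V_dn)/(S_up−S_dn) = (100.0000−100.0000)/(104.9556−60.9998) = 0.0000. V = [p*·100.0000 + (1−p*)·100.0000]/1.05 = 95.2381. B = V − Δ·S = 95.2381.
(2,1): S=154.3464. Δ = (V_up−V_dn)/(S_up−S_dn) = (100.0000−100.0000)/(180.5853−104.9556) = 0.0000. V = [p*·100.0000 + (1−p*)·100.0000]/1.05 = 95.2381. B = V − Δ·S = 95.2381.
(2,2): S=265.5666. Δ = (V_up−V_dn)/(S_up−S_dn) = (0.0000−100.0000)/(310.7129−180.5853) = -0.7685. V = [p*·0.0000 + (1−p*)·100.0000]/1.05 = 23.3236. B = V − Δ·S = 227.4052.
(1,0): S=131.9200. Δ = (V_up−V_dn)/(S_up−S_dn) = (95.2381−95.2381)/(154.3464−89.7056) = 0.0000. V = [p*·95.2381 + (1−p*)·95.2381]/1.05 = 90.7029. B = V − Δ·S = 90.7029.
(1,1): S=226.9800. Δ = (V_up−V_dn)/(S_up−S_dn) = (23.3236−95.2381)/(265.5666−154.3464) = -0.6466. V = [p*·23.3236 + (1−p*)·95.2381]/1.05 = 38.9860. B = V − Δ·S = 185.7503.
(0,0): S=194.0000. Δ = (V_up−V_dn)/(S_up−S_dn) = (38.9860−90.7029)/(226.9800−131.9200) = -0.5440. V = [p*·38.9860 + (1−p*)·90.7029]/1.05 = 49.1918. B = V − Δ·S = 154.7365.
Check: Δ(0,0)·S0 + B(0,0) = 49.1918 = V0.

(0,0): Delta=-0.5440 Bond=154.7365
(1,0): Delta=0.0000 Bond=90.7029
(1,1): Delta=-0.6466 Bond=185.7503
(2,0): Delta=0.0000 Bond=95.2381
(2,1): Delta=0.0000 Bond=95.2381
(2,2): Delta=-0.7685 Bond=227.4052
V0=49.1918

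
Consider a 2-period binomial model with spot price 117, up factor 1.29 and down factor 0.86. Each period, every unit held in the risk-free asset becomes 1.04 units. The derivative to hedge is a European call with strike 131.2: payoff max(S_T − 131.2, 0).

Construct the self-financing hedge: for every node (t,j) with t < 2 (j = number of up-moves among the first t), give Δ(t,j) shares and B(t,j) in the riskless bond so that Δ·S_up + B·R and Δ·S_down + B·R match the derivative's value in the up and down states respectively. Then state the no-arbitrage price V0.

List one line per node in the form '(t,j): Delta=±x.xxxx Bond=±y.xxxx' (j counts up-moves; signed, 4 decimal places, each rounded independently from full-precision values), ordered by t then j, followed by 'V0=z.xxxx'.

(0,0): Delta=0.5080 Bond=-49.1518
(1,0): Delta=0.0000 Bond=0.0000
(1,1): Delta=0.9784 Bond=-122.1148
V0=10.2876

Risk-neutral probability p* = (R−d)/(u−d) = (1.04−0.86)/(1.29−0.86) = 0.4186.
At expiry t=2: V(2,0)=0.0000, V(2,1)=0.0000, V(2,2)=63.4997
Node (1,0) S=100.6200: V=(p*·0.0000+(1−p*)·0.0000)/1.04=0.0000; Δ=(0.0000−0.0000)/(129.7998−86.5332)=0.0000; B=V−Δ·S=0.0000
Node (1,1) S=150.9300: V=(p*·63.4997+(1−p*)·0.0000)/1.04=25.5589; Δ=(63.4997−0.0000)/(194.6997−129.7998)=0.9784; B=V−Δ·S=-122.1148
Node (0,0) S=117.0000: V=(p*·25.5589+(1−p*)·0.0000)/1.04=10.2876; Δ=(25.5589−0.0000)/(150.9300−100.6200)=0.5080; B=V−Δ·S=-49.1518
Check: Δ(0,0)·S0 + B(0,0) = 10.2876 = V0.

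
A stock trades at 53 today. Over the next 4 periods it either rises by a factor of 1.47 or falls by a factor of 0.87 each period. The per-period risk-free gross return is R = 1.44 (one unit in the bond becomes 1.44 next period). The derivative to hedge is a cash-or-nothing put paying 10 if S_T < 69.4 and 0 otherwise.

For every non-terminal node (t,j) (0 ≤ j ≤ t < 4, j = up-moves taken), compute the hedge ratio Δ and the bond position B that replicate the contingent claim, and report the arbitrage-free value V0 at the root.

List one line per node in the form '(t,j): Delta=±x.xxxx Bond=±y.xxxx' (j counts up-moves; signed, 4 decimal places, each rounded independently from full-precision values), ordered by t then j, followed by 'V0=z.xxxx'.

(0,0): Delta=-0.0008 Bond=0.0409
(1,0): Delta=-0.0166 Bond=0.7878
(1,1): Delta=-0.0003 Bond=0.0205
(2,0): Delta=-0.2741 Bond=11.4656
(2,1): Delta=-0.0085 Bond=0.5908
(2,2): Delta=0.0000 Bond=0.0000
(3,0): Delta=0.0000 Bond=6.9444
(3,1): Delta=-0.2826 Bond=17.0139
(3,2): Delta=0.0000 Bond=0.0000
(3,3): Delta=0.0000 Bond=0.0000
V0=0.0011

No-arbitrage ⇒ martingale measure with p* = (R−d)/(u−d) = 0.9500.
Terminal values V(4,·): V(4,0)=10.0000, V(4,1)=10.0000, V(4,2)=0.0000, V(4,3)=0.0000, V(4,4)=0.0000
(3,0): S=34.9007. Δ = (V_up−V_dn)/(S_up−S_dn) = (10.0000−10.0000)/(51.3040−30.3636) = 0.0000. V = [p*·10.0000 + (1−p*)·10.0000]/1.44 = 6.9444. B = V − Δ·S = 6.9444.
(3,1): S=58.9701. Δ = (V_up−V_dn)/(S_up−S_dn) = (0.0000−10.0000)/(86.6860−51.3040) = -0.2826. V = [p*·0.0000 + (1−p*)·10.0000]/1.44 = 0.3472. B = V − Δ·S = 17.0139.
(3,2): S=99.6391. Δ = (V_up−V_dn)/(S_up−S_dn) = (0.0000−0.0000)/(146.4695−86.6860) = 0.0000. V = [p*·0.0000 + (1−p*)·0.0000]/1.44 = 0.0000. B = V − Δ·S = 0.0000.
(3,3): S=168.3557. Δ = (V_up−V_dn)/(S_up−S_dn) = (0.0000−0.0000)/(247.4829−146.4695) = 0.0000. V = [p*·0.0000 + (1−p*)·0.0000]/1.44 = 0.0000. B = V − Δ·S = 0.0000.
(2,0): S=40.1157. Δ = (V_up−V_dn)/(S_up−S_dn) = (0.3472−6.9444)/(58.9701−34.9007) = -0.2741. V = [p*·0.3472 + (1−p*)·6.9444]/1.44 = 0.4702. B = V − Δ·S = 11.4656.
(2,1): S=67.7817. Δ = (V_up−V_dn)/(S_up−S_dn) = (0.0000−0.3472)/(99.6391−58.9701) = -0.0085. V = [p*·0.0000 + (1−p*)·0.3472]/1.44 = 0.0121. B = V − Δ·S = 0.5908.
(2,2): S=114.5277. Δ = (V_up−V_dn)/(S_up−S_dn) = (0.0000−0.0000)/(168.3557−99.6391) = 0.0000. V = [p*·0.0000 + (1−p*)·0.0000]/1.44 = 0.0000. B = V − Δ·S = 0.0000.
(1,0): S=46.1100. Δ = (V_up−V_dn)/(S_up−S_dn) = (0.0121−0.4702)/(67.7817−40.1157) = -0.0166. V = [p*·0.0121 + (1−p*)·0.4702]/1.44 = 0.0243. B = V − Δ·S = 0.7878.
(1,1): S=77.9100. Δ = (V_up−V_dn)/(S_up−S_dn) = (0.0000−0.0121)/(114.5277−67.7817) = -0.0003. V = [p*·0.0000 + (1−p*)·0.0121]/1.44 = 0.0004. B = V − Δ·S = 0.0205.
(0,0): S=53.0000. Δ = (V_up−V_dn)/(S_up−S_dn) = (0.0004−0.0243)/(77.9100−46.1100) = -0.0008. V = [p*·0.0004 + (1−p*)·0.0243]/1.44 = 0.0011. B = V − Δ·S = 0.0409.
Check: Δ(0,0)·S0 + B(0,0) = 0.0011 = V0.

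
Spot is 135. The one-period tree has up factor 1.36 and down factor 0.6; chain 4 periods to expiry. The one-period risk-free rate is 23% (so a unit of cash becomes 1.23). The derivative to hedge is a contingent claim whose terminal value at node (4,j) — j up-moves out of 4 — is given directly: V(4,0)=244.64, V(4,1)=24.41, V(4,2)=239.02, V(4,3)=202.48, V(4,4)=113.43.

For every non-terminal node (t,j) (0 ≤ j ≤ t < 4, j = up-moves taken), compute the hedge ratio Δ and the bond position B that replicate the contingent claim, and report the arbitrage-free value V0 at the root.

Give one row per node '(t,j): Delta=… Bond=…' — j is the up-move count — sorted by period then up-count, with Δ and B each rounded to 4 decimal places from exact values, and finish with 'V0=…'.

(0,0): Delta=-0.2571 Bond=105.4576
(1,0): Delta=0.3147 Bond=83.3942
(1,1): Delta=-0.3092 Bond=139.2707
(2,0): Delta=3.0866 Bond=-32.1413
(2,1): Delta=0.0623 Bond=130.3735
(2,2): Delta=-0.3430 Bond=179.7487
(3,0): Delta=-9.9375 Bond=340.2486
(3,1): Delta=4.2723 Bond=-117.9016
(3,2): Delta=-0.3209 Bond=217.7783
(3,3): Delta=-0.3450 Bond=221.7745
V0=70.7430

Since d<R<u, set p* = (R−d)/(u−d) = 0.8289; price each node as the discounted p*-expectation of its children.
At expiry t=4: V(4,0)=244.6400, V(4,1)=24.4100, V(4,2)=239.0200, V(4,3)=202.4800, V(4,4)=113.4300
(3,0): S=29.1600. Δ = (V_up−V_dn)/(S_up−S_dn) = (24.4100−244.6400)/(39.6576−17.4960) = -9.9375. V = [p*·24.4100 + (1−p*)·244.6400]/1.23 = 50.4723. B = V − Δ·S = 340.2486.
(3,1): S=66.0960. Δ = (V_up−V_dn)/(S_up−S_dn) = (239.0200−24.4100)/(89.8906−39.6576) = 4.2723. V = [p*·239.0200 + (1−p*)·24.4100]/1.23 = 164.4800. B = V − Δ·S = -117.9016.
(3,2): S=149.8176. Δ = (V_up−V_dn)/(S_up−S_dn) = (202.4800−239.0200)/(203.7519−89.8906) = -0.3209. V = [p*·202.4800 + (1−p*)·239.0200]/1.23 = 169.6994. B = V − Δ·S = 217.7783.
(3,3): S=339.5866. Δ = (V_up−V_dn)/(S_up−S_dn) = (113.4300−202.4800)/(461.8377−203.7519) = -0.3450. V = [p*·113.4300 + (1−p*)·202.4800]/1.23 = 104.6034. B = V − Δ·S = 221.7745.
(2,0): S=48.6000. Δ = (V_up−V_dn)/(S_up−S_dn) = (164.4800−50.4723)/(66.0960−29.1600) = 3.0866. V = [p*·164.4800 + (1−p*)·50.4723]/1.23 = 117.8688. B = V − Δ·S = -32.1413.
(2,1): S=110.1600. Δ = (V_up−V_dn)/(S_up−S_dn) = (169.6994−164.4800)/(149.8176−66.0960) = 0.0623. V = [p*·169.6994 + (1−p*)·164.4800]/1.23 = 137.2411. B = V − Δ·S = 130.3735.
(2,2): S=249.6960. Δ = (V_up−V_dn)/(S_up−S_dn) = (104.6034−169.6994)/(339.5866−149.8176) = -0.3430. V = [p*·104.6034 + (1−p*)·169.6994]/1.23 = 94.0962. B = V − Δ·S = 179.7487.
(1,0): S=81.0000. Δ = (V_up−V_dn)/(S_up−S_dn) = (137.2411−117.8688)/(110.1600−48.6000) = 0.3147. V = [p*·137.2411 + (1−p*)·117.8688]/1.23 = 108.8841. B = V − Δ·S = 83.3942.
(1,1): S=183.6000. Δ = (V_up−V_dn)/(S_up−S_dn) = (94.0962−137.2411)/(249.6960−110.1600) = -0.3092. V = [p*·94.0962 + (1−p*)·137.2411]/1.23 = 82.5010. B = V − Δ·S = 139.2707.
(0,0): S=135.0000. Δ = (V_up−V_dn)/(S_up−S_dn) = (82.5010−108.8841)/(183.6000−81.0000) = -0.2571. V = [p*·82.5010 + (1−p*)·108.8841]/1.23 = 70.7430. B = V − Δ·S = 105.4576.
Self-financing check: at every node Δ·S+B equals the discounted successor values.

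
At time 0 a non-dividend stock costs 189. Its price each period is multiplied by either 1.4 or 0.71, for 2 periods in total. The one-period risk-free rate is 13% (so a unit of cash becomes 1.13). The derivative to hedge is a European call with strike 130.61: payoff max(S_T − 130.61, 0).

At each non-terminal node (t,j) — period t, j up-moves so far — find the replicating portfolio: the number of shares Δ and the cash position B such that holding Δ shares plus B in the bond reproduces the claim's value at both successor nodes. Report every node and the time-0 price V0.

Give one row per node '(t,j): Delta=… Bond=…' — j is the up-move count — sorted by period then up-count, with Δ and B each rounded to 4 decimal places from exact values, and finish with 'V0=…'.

(0,0): Delta=0.9062 Bond=-80.3161
(1,0): Delta=0.6184 Bond=-52.1377
(1,1): Delta=1.0000 Bond=-115.5841
V0=90.9504

Since d<R<u, set p* = (R−d)/(u−d) = 0.6087; price each node as the discounted p*-expectation of its children.
Terminal values V(2,·): V(2,0)=0.0000, V(2,1)=57.2560, V(2,2)=239.8300
(1,0): S=134.1900. Δ = (V_up−V_dn)/(S_up−S_dn) = (57.2560−0.0000)/(187.8660−95.2749) = 0.6184. V = [p*·57.2560 + (1−p*)·0.0000]/1.13 = 30.8420. B = V − Δ·S = -52.1377.
(1,1): S=264.6000. Δ = (V_up−V_dn)/(S_up−S_dn) = (239.8300−57.2560)/(370.4400−187.8660) = 1.0000. V = [p*·239.8300 + (1−p*)·57.2560]/1.13 = 149.0159. B = V − Δ·S = -115.5841.
(0,0): S=189.0000. Δ = (V_up−V_dn)/(S_up−S_dn) = (149.0159−30.8420)/(264.6000−134.1900) = 0.9062. V = [p*·149.0159 + (1−p*)·30.8420]/1.13 = 90.9504. B = V − Δ·S = -80.3161.
Each (Δ,B) replicates both successor values, so the strategy is self-financing and V0 is arbitrage-free.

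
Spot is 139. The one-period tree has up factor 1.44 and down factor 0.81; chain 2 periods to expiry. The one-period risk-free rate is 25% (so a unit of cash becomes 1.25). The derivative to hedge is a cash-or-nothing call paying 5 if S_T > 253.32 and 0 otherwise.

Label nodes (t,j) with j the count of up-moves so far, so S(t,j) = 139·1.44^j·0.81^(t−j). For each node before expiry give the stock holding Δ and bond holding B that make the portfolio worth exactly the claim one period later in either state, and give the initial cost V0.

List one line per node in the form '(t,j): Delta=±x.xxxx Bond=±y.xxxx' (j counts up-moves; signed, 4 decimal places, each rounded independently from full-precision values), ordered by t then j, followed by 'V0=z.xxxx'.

(0,0): Delta=0.0319 Bond=-2.8735
(1,0): Delta=0.0000 Bond=0.0000
(1,1): Delta=0.0397 Bond=-5.1429
V0=1.5609

The replicating-portfolio and risk-neutral prices coincide; use p* = (1.25−0.81)/(1.44−0.81) = 0.6984 for the latter.
At expiry t=2: V(2,0)=0.0000, V(2,1)=0.0000, V(2,2)=5.0000
(1,0): S=112.5900. Δ = (V_up−V_dn)/(S_up−S_dn) = (0.0000−0.0000)/(162.1296−91.1979) = 0.0000. V = [p*·0.0000 + (1−p*)·0.0000]/1.25 = 0.0000. B = V − Δ·S = 0.0000.
(1,1): S=200.1600. Δ = (V_up−V_dn)/(S_up−S_dn) = (5.0000−0.0000)/(288.2304−162.1296) = 0.0397. V = [p*·5.0000 + (1−p*)·0.0000]/1.25 = 2.7937. B = V − Δ·S = -5.1429.
(0,0): S=139.0000. Δ = (V_up−V_dn)/(S_up−S_dn) = (2.7937−0.0000)/(200.1600−112.5900) = 0.0319. V = [p*·2.7937 + (1−p*)·0.0000]/1.25 = 1.5609. B = V − Δ·S = -2.8735.
Root portfolio cost Δ·139+B reproduces V0=1.5609.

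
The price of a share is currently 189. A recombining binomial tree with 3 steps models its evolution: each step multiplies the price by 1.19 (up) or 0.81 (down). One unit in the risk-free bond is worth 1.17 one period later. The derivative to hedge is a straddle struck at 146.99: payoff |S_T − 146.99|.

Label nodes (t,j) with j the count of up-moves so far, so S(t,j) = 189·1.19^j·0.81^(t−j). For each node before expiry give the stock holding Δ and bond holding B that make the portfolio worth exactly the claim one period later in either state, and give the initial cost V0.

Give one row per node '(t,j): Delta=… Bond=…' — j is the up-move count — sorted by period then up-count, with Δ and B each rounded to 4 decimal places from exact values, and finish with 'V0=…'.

(0,0): Delta=0.9974 Bond=-91.2720
(1,0): Delta=0.9280 Bond=-96.1692
(1,1): Delta=1.0000 Bond=-107.3782
(2,0): Delta=-0.9757 Bond=123.5430
(2,1): Delta=1.0000 Bond=-125.6325
(2,2): Delta=1.0000 Bond=-125.6325
V0=97.2322

Since d<R<u, set p* = (R−d)/(u−d) = 0.9474; price each node as the discounted p*-expectation of its children.
Terminal payoffs: V(3,0)=46.5477, V(3,1)=0.5735, V(3,2)=69.8007, V(3,3)=171.5051
(2,0): S=124.0029. Δ = (V_up−V_dn)/(S_up−S_dn) = (0.5735−46.5477)/(147.5635−100.4423) = -0.9757. V = [p*·0.5735 + (1−p*)·46.5477]/1.17 = 2.5582. B = V − Δ·S = 123.5430.
(2,1): S=182.1771. Δ = (V_up−V_dn)/(S_up−S_dn) = (69.8007−0.5735)/(216.7907−147.5635) = 1.0000. V = [p*·69.8007 + (1−p*)·0.5735]/1.17 = 56.5446. B = V − Δ·S = -125.6325.
(2,2): S=267.6429. Δ = (V_up−V_dn)/(S_up−S_dn) = (171.5051−69.8007)/(318.4951−216.7907) = 1.0000. V = [p*·171.5051 + (1−p*)·69.8007]/1.17 = 142.0104. B = V − Δ·S = -125.6325.
(1,0): S=153.0900. Δ = (V_up−V_dn)/(S_up−S_dn) = (56.5446−2.5582)/(182.1771−124.0029) = 0.9280. V = [p*·56.5446 + (1−p*)·2.5582]/1.17 = 45.9002. B = V − Δ·S = -96.1692.
(1,1): S=224.9100. Δ = (V_up−V_dn)/(S_up−S_dn) = (142.0104−56.5446)/(267.6429−182.1771) = 1.0000. V = [p*·142.0104 + (1−p*)·56.5446]/1.17 = 117.5318. B = V − Δ·S = -107.3782.
(0,0): S=189.0000. Δ = (V_up−V_dn)/(S_up−S_dn) = (117.5318−45.9002)/(224.9100−153.0900) = 0.9974. V = [p*·117.5318 + (1−p*)·45.9002]/1.17 = 97.2322. B = V − Δ·S = -91.2720.
Self-financing check: at every node Δ·S+B equals the discounted successor values.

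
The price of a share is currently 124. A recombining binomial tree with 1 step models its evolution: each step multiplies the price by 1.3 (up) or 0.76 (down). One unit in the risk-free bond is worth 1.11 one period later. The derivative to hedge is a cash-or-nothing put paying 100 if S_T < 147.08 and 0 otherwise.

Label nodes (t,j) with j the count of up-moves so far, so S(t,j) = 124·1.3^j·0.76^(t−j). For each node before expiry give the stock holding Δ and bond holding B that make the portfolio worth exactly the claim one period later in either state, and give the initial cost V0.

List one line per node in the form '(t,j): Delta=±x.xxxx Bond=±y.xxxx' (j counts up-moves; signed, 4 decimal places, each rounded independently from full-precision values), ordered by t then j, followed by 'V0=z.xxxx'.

Since d<R<u, set p* = (R−d)/(u−d) = 0.6481; price each node as the discounted p*-expectation of its children.
Terminal payoffs: V(1,0)=100.0000, V(1,1)=0.0000
Node (0,0) S=124.0000: V=(p*·0.0000+(1−p*)·100.0000)/1.11=31.6984; Δ=(0.0000−100.0000)/(161.2000−94.2400)=-1.4934; B=V−Δ·S=216.8836
Each (Δ,B) replicates both successor values, so the strategy is self-financing and V0 is arbitrage-free.

(0,0): Delta=-1.4934 Bond=216.8836
V0=31.6984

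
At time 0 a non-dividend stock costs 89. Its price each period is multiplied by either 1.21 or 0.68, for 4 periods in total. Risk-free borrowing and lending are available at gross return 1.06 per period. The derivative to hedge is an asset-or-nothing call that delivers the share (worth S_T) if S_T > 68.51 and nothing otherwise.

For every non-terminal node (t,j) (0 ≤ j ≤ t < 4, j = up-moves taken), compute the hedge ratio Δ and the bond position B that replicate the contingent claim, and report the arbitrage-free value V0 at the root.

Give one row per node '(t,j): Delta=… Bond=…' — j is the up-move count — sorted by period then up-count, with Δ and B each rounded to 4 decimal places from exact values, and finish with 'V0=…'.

(0,0): Delta=1.3812 Bond=-47.5572
(1,0): Delta=1.5293 Bond=-59.3726
(1,1): Delta=1.3483 Bond=-46.8731
(2,0): Delta=0.0000 Bond=0.0000
(2,1): Delta=1.8685 Bond=-87.7777
(2,2): Delta=1.2329 Bond=-34.6491
(3,0): Delta=0.0000 Bond=0.0000
(3,1): Delta=0.0000 Bond=0.0000
(3,2): Delta=2.2830 Bond=-129.7724
(3,3): Delta=1.0000 Bond=0.0000
V0=75.3685

Risk-neutral probability p* = (R−d)/(u−d) = (1.06−0.68)/(1.21−0.68) = 0.7170.
Terminal payoffs: V(4,0)=0.0000, V(4,1)=0.0000, V(4,2)=0.0000, V(4,3)=107.2149, V(4,4)=190.7794
Node (3,0) S=27.9844: V=(p*·0.0000+(1−p*)·0.0000)/1.06=0.0000; Δ=(0.0000−0.0000)/(33.8612−19.0294)=0.0000; B=V−Δ·S=0.0000
Node (3,1) S=49.7959: V=(p*·0.0000+(1−p*)·0.0000)/1.06=0.0000; Δ=(0.0000−0.0000)/(60.2530−33.8612)=0.0000; B=V−Δ·S=0.0000
Node (3,2) S=88.6073: V=(p*·107.2149+(1−p*)·0.0000)/1.06=72.5198; Δ=(107.2149−0.0000)/(107.2149−60.2530)=2.2830; B=V−Δ·S=-129.7724
Node (3,3) S=157.6689: V=(p*·190.7794+(1−p*)·107.2149)/1.06=157.6689; Δ=(190.7794−107.2149)/(190.7794−107.2149)=1.0000; B=V−Δ·S=0.0000
Node (2,0) S=41.1536: V=(p*·0.0000+(1−p*)·0.0000)/1.06=0.0000; Δ=(0.0000−0.0000)/(49.7959−27.9844)=0.0000; B=V−Δ·S=0.0000
Node (2,1) S=73.2292: V=(p*·72.5198+(1−p*)·0.0000)/1.06=49.0522; Δ=(72.5198−0.0000)/(88.6073−49.7959)=1.8685; B=V−Δ·S=-87.7777
Node (2,2) S=130.3049: V=(p*·157.6689+(1−p*)·72.5198)/1.06=126.0096; Δ=(157.6689−72.5198)/(157.6689−88.6073)=1.2329; B=V−Δ·S=-34.6491
Node (1,0) S=60.5200: V=(p*·49.0522+(1−p*)·0.0000)/1.06=33.1788; Δ=(49.0522−0.0000)/(73.2292−41.1536)=1.5293; B=V−Δ·S=-59.3726
Node (1,1) S=107.6900: V=(p*·126.0096+(1−p*)·49.0522)/1.06=98.3294; Δ=(126.0096−49.0522)/(130.3049−73.2292)=1.3483; B=V−Δ·S=-46.8731
Node (0,0) S=89.0000: V=(p*·98.3294+(1−p*)·33.1788)/1.06=75.3685; Δ=(98.3294−33.1788)/(107.6900−60.5200)=1.3812; B=V−Δ·S=-47.5572
The time-0 hedge costs 75.3685, which is the no-arbitrage price.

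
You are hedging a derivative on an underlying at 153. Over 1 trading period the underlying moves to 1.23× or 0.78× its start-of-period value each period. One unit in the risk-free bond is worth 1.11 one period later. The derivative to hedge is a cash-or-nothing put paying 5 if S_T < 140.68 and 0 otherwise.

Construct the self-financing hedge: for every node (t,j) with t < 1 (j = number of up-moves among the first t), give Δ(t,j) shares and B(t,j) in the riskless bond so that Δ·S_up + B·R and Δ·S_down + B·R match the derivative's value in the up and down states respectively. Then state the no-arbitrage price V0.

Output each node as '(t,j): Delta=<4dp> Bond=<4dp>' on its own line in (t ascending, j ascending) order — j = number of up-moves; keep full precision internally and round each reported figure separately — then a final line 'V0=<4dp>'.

Since d<R<u, set p* = (R−d)/(u−d) = 0.7333; price each node as the discounted p*-expectation of its children.
At expiry t=1: V(1,0)=5.0000, V(1,1)=0.0000
Node (0,0) S=153.0000: V=(p*·0.0000+(1−p*)·5.0000)/1.11=1.2012; Δ=(0.0000−5.0000)/(188.1900−119.3400)=-0.0726; B=V−Δ·S=12.3123
Self-financing check: at every node Δ·S+B equals the discounted successor values.

(0,0): Delta=-0.0726 Bond=12.3123
V0=1.2012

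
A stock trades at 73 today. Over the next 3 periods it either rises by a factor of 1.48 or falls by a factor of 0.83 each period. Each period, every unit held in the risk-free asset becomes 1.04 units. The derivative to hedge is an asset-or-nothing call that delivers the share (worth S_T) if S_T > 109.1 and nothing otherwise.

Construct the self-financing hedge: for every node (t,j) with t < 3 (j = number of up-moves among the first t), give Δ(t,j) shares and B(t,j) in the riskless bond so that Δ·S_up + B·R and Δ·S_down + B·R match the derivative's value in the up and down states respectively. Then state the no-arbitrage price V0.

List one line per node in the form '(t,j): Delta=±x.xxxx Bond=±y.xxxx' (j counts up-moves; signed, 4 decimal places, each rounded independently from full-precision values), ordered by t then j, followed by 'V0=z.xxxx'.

Risk-neutral probability p* = (R−d)/(u−d) = (1.04−0.83)/(1.48−0.83) = 0.3231.
Terminal payoffs: V(3,0)=0.0000, V(3,1)=0.0000, V(3,2)=132.7163, V(3,3)=236.6508
Node (2,0) S=50.2897: V=(p*·0.0000+(1−p*)·0.0000)/1.04=0.0000; Δ=(0.0000−0.0000)/(74.4288−41.7405)=0.0000; B=V−Δ·S=0.0000
Node (2,1) S=89.6732: V=(p*·132.7163+(1−p*)·0.0000)/1.04=41.2284; Δ=(132.7163−0.0000)/(132.7163−74.4288)=2.2769; B=V−Δ·S=-162.9505
Node (2,2) S=159.8992: V=(p*·236.6508+(1−p*)·132.7163)/1.04=159.8992; Δ=(236.6508−132.7163)/(236.6508−132.7163)=1.0000; B=V−Δ·S=0.0000
Node (1,0) S=60.5900: V=(p*·41.2284+(1−p*)·0.0000)/1.04=12.8077; Δ=(41.2284−0.0000)/(89.6732−50.2897)=1.0468; B=V−Δ·S=-50.6207
Node (1,1) S=108.0400: V=(p*·159.8992+(1−p*)·41.2284)/1.04=76.5079; Δ=(159.8992−41.2284)/(159.8992−89.6732)=1.6898; B=V−Δ·S=-106.0625
Node (0,0) S=73.0000: V=(p*·76.5079+(1−p*)·12.8077)/1.04=32.1036; Δ=(76.5079−12.8077)/(108.0400−60.5900)=1.3425; B=V−Δ·S=-65.8968
Self-financing check: at every node Δ·S+B equals the discounted successor values.

(0,0): Delta=1.3425 Bond=-65.8968
(1,0): Delta=1.0468 Bond=-50.6207
(1,1): Delta=1.6898 Bond=-106.0625
(2,0): Delta=0.0000 Bond=0.0000
(2,1): Delta=2.2769 Bond=-162.9505
(2,2): Delta=1.0000 Bond=0.0000
V0=32.1036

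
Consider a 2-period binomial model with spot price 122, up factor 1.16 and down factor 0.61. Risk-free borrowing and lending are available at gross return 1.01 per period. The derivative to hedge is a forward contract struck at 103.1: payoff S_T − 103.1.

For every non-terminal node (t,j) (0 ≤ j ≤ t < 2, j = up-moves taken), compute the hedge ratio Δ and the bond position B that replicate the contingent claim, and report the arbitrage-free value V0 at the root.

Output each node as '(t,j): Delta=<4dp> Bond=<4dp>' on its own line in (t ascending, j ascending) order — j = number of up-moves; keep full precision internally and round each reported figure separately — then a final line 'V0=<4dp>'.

Under the risk-neutral measure, an up-move has probability p* = (R−d)/(u−d) = 0.7273 and values discount at R = 1.01.
At expiry t=2: V(2,0)=-57.7038, V(2,1)=-16.7728, V(2,2)=61.0632
(1,0): S=74.4200. Δ = (V_up−V_dn)/(S_up−S_dn) = (-16.7728−-57.7038)/(86.3272−45.3962) = 1.0000. V = [p*·-16.7728 + (1−p*)·-57.7038]/1.01 = -27.6592. B = V − Δ·S = -102.0792.
(1,1): S=141.5200. Δ = (V_up−V_dn)/(S_up−S_dn) = (61.0632−-16.7728)/(164.1632−86.3272) = 1.0000. V = [p*·61.0632 + (1−p*)·-16.7728]/1.01 = 39.4408. B = V − Δ·S = -102.0792.
(0,0): S=122.0000. Δ = (V_up−V_dn)/(S_up−S_dn) = (39.4408−-27.6592)/(141.5200−74.4200) = 1.0000. V = [p*·39.4408 + (1−p*)·-27.6592]/1.01 = 20.9315. B = V − Δ·S = -101.0685.
Each (Δ,B) replicates both successor values, so the strategy is self-financing and V0 is arbitrage-free.

(0,0): Delta=1.0000 Bond=-101.0685
(1,0): Delta=1.0000 Bond=-102.0792
(1,1): Delta=1.0000 Bond=-102.0792
V0=20.9315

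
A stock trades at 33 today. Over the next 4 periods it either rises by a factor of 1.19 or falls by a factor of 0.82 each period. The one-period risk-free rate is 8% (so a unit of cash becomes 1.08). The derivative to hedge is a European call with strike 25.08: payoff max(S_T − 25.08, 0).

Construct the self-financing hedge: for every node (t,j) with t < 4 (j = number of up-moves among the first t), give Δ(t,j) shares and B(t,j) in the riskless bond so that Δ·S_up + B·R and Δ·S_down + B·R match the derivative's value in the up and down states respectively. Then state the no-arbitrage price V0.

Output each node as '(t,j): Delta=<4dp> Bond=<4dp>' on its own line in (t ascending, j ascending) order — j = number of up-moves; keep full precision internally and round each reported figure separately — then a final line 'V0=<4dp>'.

(0,0): Delta=0.9470 Bond=-16.4403
(1,0): Delta=0.8264 Bond=-14.4930
(1,1): Delta=0.9821 Bond=-19.1358
(2,0): Delta=0.5026 Bond=-8.4678
(2,1): Delta=0.9208 Bond=-18.6921
(2,2): Delta=1.0000 Bond=-21.5021
(3,0): Delta=0.0000 Bond=0.0000
(3,1): Delta=0.6491 Bond=-13.0144
(3,2): Delta=1.0000 Bond=-23.2222
(3,3): Delta=1.0000 Bond=-23.2222
V0=14.8099

Under the risk-neutral measure, an up-move has probability p* = (R−d)/(u−d) = 0.7027 and values discount at R = 1.08.
Terminal payoffs: V(4,0)=0.0000, V(4,1)=0.0000, V(4,2)=6.3421, V(4,3)=20.5204, V(4,4)=41.0962
  t=3,j=0: stock 18.1951 → up 21.6522 (V=0.0000), down 14.9200 (V=0.0000). Price 0.0000; hedge Δ=0.0000, bond B=0.0000.
  t=3,j=1: stock 26.4051 → up 31.4221 (V=6.3421), down 21.6522 (V=0.0000). Price 4.1265; hedge Δ=0.6491, bond B=-13.0144.
  t=3,j=2: stock 38.3197 → up 45.6004 (V=20.5204), down 31.4221 (V=6.3421). Price 15.0974; hedge Δ=1.0000, bond B=-23.2222.
  t=3,j=3: stock 55.6102 → up 66.1762 (V=41.0962), down 45.6004 (V=20.5204). Price 32.3880; hedge Δ=1.0000, bond B=-23.2222.
  t=2,j=0: stock 22.1892 → up 26.4051 (V=4.1265), down 18.1951 (V=0.0000). Price 2.6849; hedge Δ=0.5026, bond B=-8.4678.
  t=2,j=1: stock 32.2014 → up 38.3197 (V=15.0974), down 26.4051 (V=4.1265). Price 10.9591; hedge Δ=0.9208, bond B=-18.6921.
  t=2,j=2: stock 46.7313 → up 55.6102 (V=32.3880), down 38.3197 (V=15.0974). Price 25.2292; hedge Δ=1.0000, bond B=-21.5021.
  t=1,j=0: stock 27.0600 → up 32.2014 (V=10.9591), down 22.1892 (V=2.6849). Price 7.8696; hedge Δ=0.8264, bond B=-14.4930.
  t=1,j=1: stock 39.2700 → up 46.7313 (V=25.2292), down 32.2014 (V=10.9591). Price 19.4322; hedge Δ=0.9821, bond B=-19.1358.
  t=0,j=0: stock 33.0000 → up 39.2700 (V=19.4322), down 27.0600 (V=7.8696). Price 14.8099; hedge Δ=0.9470, bond B=-16.4403.
Root portfolio cost Δ·33+B reproduces V0=14.8099.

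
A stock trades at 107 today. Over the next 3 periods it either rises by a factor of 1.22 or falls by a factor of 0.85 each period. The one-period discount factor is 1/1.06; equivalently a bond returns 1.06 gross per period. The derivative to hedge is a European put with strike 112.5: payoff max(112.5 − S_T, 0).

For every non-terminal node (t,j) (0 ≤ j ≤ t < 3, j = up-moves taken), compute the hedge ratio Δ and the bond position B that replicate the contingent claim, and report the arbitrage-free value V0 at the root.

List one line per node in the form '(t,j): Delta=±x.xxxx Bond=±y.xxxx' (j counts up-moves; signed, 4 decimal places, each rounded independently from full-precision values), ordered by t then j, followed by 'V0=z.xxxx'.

No-arbitrage ⇒ martingale measure with p* = (R−d)/(u−d) = 0.5676.
At expiry t=3: V(3,0)=46.7886, V(3,1)=18.1849, V(3,2)=0.0000, V(3,3)=0.0000
Node (2,0) S=77.3075: V=(p*·18.1849+(1−p*)·46.7886)/1.06=28.8246; Δ=(18.1849−46.7886)/(94.3151−65.7114)=-1.0000; B=V−Δ·S=106.1321
Node (2,1) S=110.9590: V=(p*·0.0000+(1−p*)·18.1849)/1.06=7.4186; Δ=(0.0000−18.1849)/(135.3700−94.3151)=-0.4429; B=V−Δ·S=56.5668
Node (2,2) S=159.2588: V=(p*·0.0000+(1−p*)·0.0000)/1.06=0.0000; Δ=(0.0000−0.0000)/(194.2957−135.3700)=0.0000; B=V−Δ·S=0.0000
Node (1,0) S=90.9500: V=(p*·7.4186+(1−p*)·28.8246)/1.06=15.7314; Δ=(7.4186−28.8246)/(110.9590−77.3075)=-0.6361; B=V−Δ·S=73.5853
Node (1,1) S=130.5400: V=(p*·0.0000+(1−p*)·7.4186)/1.06=3.0265; Δ=(0.0000−7.4186)/(159.2588−110.9590)=-0.1536; B=V−Δ·S=23.0767
Node (0,0) S=107.0000: V=(p*·3.0265+(1−p*)·15.7314)/1.06=8.0382; Δ=(3.0265−15.7314)/(130.5400−90.9500)=-0.3209; B=V−Δ·S=42.3757
Check: Δ(0,0)·S0 + B(0,0) = 8.0382 = V0.

(0,0): Delta=-0.3209 Bond=42.3757
(1,0): Delta=-0.6361 Bond=73.5853
(1,1): Delta=-0.1536 Bond=23.0767
(2,0): Delta=-1.0000 Bond=106.1321
(2,1): Delta=-0.4429 Bond=56.5668
(2,2): Delta=0.0000 Bond=0.0000
V0=8.0382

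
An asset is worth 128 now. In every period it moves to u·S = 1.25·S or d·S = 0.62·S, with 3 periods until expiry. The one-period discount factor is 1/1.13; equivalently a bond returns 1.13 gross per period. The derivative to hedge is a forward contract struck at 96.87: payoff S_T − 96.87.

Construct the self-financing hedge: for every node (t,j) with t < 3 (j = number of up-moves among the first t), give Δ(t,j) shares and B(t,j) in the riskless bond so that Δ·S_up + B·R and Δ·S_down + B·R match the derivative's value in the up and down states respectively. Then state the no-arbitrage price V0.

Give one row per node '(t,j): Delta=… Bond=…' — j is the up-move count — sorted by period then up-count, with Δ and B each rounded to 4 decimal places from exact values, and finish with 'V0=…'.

Under the risk-neutral measure, an up-move has probability p* = (R−d)/(u−d) = 0.8095 and values discount at R = 1.13.
Payoff layer (t=3): V(3,0)=-66.3640, V(3,1)=-35.3660, V(3,2)=27.1300, V(3,3)=153.1300
Node (2,0) S=49.2032: V=(p*·-35.3660+(1−p*)·-66.3640)/1.13=-36.5225; Δ=(-35.3660−-66.3640)/(61.5040−30.5060)=1.0000; B=V−Δ·S=-85.7257
Node (2,1) S=99.2000: V=(p*·27.1300+(1−p*)·-35.3660)/1.13=13.4743; Δ=(27.1300−-35.3660)/(124.0000−61.5040)=1.0000; B=V−Δ·S=-85.7257
Node (2,2) S=200.0000: V=(p*·153.1300+(1−p*)·27.1300)/1.13=114.2743; Δ=(153.1300−27.1300)/(250.0000−124.0000)=1.0000; B=V−Δ·S=-85.7257
Node (1,0) S=79.3600: V=(p*·13.4743+(1−p*)·-36.5225)/1.13=3.4966; Δ=(13.4743−-36.5225)/(99.2000−49.2032)=1.0000; B=V−Δ·S=-75.8634
Node (1,1) S=160.0000: V=(p*·114.2743+(1−p*)·13.4743)/1.13=84.1366; Δ=(114.2743−13.4743)/(200.0000−99.2000)=1.0000; B=V−Δ·S=-75.8634
Node (0,0) S=128.0000: V=(p*·84.1366+(1−p*)·3.4966)/1.13=60.8642; Δ=(84.1366−3.4966)/(160.0000−79.3600)=1.0000; B=V−Δ·S=-67.1358
Self-financing check: at every node Δ·S+B equals the discounted successor values.

(0,0): Delta=1.0000 Bond=-67.1358
(1,0): Delta=1.0000 Bond=-75.8634
(1,1): Delta=1.0000 Bond=-75.8634
(2,0): Delta=1.0000 Bond=-85.7257
(2,1): Delta=1.0000 Bond=-85.7257
(2,2): Delta=1.0000 Bond=-85.7257
V0=60.8642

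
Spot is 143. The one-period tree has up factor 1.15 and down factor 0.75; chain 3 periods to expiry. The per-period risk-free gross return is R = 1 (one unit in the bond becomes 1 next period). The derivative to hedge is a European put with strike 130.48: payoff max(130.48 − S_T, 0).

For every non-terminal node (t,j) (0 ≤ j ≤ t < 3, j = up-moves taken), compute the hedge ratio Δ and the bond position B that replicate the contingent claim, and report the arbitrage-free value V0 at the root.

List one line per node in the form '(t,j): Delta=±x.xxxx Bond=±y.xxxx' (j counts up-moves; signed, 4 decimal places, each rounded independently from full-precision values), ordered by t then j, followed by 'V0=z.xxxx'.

No-arbitrage ⇒ martingale measure with p* = (R−d)/(u−d) = 0.6250.
At expiry t=3: V(3,0)=70.1519, V(3,1)=37.9769, V(3,2)=0.0000, V(3,3)=0.0000
Node (2,0) S=80.4375: V=(p*·37.9769+(1−p*)·70.1519)/1=50.0425; Δ=(37.9769−70.1519)/(92.5031−60.3281)=-1.0000; B=V−Δ·S=130.4800
Node (2,1) S=123.3375: V=(p*·0.0000+(1−p*)·37.9769)/1=14.2413; Δ=(0.0000−37.9769)/(141.8381−92.5031)=-0.7698; B=V−Δ·S=109.1835
Node (2,2) S=189.1175: V=(p*·0.0000+(1−p*)·0.0000)/1=0.0000; Δ=(0.0000−0.0000)/(217.4851−141.8381)=0.0000; B=V−Δ·S=0.0000
Node (1,0) S=107.2500: V=(p*·14.2413+(1−p*)·50.0425)/1=27.6668; Δ=(14.2413−50.0425)/(123.3375−80.4375)=-0.8345; B=V−Δ·S=117.1697
Node (1,1) S=164.4500: V=(p*·0.0000+(1−p*)·14.2413)/1=5.3405; Δ=(0.0000−14.2413)/(189.1175−123.3375)=-0.2165; B=V−Δ·S=40.9438
Node (0,0) S=143.0000: V=(p*·5.3405+(1−p*)·27.6668)/1=13.7128; Δ=(5.3405−27.6668)/(164.4500−107.2500)=-0.3903; B=V−Δ·S=69.5285
Check: Δ(0,0)·S0 + B(0,0) = 13.7128 = V0.

(0,0): Delta=-0.3903 Bond=69.5285
(1,0): Delta=-0.8345 Bond=117.1697
(1,1): Delta=-0.2165 Bond=40.9438
(2,0): Delta=-1.0000 Bond=130.4800
(2,1): Delta=-0.7698 Bond=109.1835
(2,2): Delta=0.0000 Bond=0.0000
V0=13.7128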